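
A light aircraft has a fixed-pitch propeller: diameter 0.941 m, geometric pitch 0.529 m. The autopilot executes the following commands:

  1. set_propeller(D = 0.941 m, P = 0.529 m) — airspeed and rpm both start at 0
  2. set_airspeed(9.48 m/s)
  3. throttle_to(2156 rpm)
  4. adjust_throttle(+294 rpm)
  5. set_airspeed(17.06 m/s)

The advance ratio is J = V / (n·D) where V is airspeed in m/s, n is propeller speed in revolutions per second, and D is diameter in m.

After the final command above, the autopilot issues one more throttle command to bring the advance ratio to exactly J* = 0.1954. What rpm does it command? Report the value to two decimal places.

set_propeller: D = 0.941 m, P = 0.529 m (p = P/D = 0.562168); state ← (V=0, rpm=0)
set_airspeed(9.48): V ← 9.48 m/s
throttle_to(2156): rpm ← 2156
adjust_throttle(+294): rpm ← 2156 +294 = 2450
set_airspeed(17.06): V ← 17.06 m/s
final state: V = 17.06 m/s, rpm = 2450 → n = rpm/60 = 40.833333 rev/s
target J* = 0.1954; solve J* = V/(n·D) for n: n = V/(J*·D) = 17.06/(0.1954 × 0.941) = 92.782238 rev/s
rpm = 60·n = 5566.934281

rpm = 5566.93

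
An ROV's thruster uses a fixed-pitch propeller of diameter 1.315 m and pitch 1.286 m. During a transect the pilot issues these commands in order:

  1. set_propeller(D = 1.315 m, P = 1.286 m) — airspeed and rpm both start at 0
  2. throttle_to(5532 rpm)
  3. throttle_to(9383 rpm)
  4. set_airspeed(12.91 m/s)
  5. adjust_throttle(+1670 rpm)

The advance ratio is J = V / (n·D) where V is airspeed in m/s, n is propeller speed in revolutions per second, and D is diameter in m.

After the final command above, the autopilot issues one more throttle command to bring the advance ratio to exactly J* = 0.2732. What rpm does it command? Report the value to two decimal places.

rpm = 2156.11

set_propeller: D = 1.315 m, P = 1.286 m (p = P/D = 0.977947); state ← (V=0, rpm=0)
throttle_to(5532): rpm ← 5532
throttle_to(9383): rpm ← 9383
set_airspeed(12.91): V ← 12.91 m/s
adjust_throttle(+1670): rpm ← 9383 +1670 = 11053
final state: V = 12.91 m/s, rpm = 11053 → n = rpm/60 = 184.216667 rev/s
target J* = 0.2732; solve J* = V/(n·D) for n: n = V/(J*·D) = 12.91/(0.2732 × 1.315) = 35.935178 rev/s
rpm = 60·n = 2156.110650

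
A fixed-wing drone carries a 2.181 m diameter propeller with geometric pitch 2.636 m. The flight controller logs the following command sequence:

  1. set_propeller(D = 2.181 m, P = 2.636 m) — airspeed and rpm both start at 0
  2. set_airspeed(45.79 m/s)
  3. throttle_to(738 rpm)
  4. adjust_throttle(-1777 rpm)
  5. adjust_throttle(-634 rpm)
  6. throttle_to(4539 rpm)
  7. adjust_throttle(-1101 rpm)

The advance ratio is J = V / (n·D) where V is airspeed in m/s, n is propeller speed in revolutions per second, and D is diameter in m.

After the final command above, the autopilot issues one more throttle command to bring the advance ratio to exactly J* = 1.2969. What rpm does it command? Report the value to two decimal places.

rpm = 971.31

set_propeller: D = 2.181 m, P = 2.636 m (p = P/D = 1.208620); state ← (V=0, rpm=0)
set_airspeed(45.79): V ← 45.79 m/s
throttle_to(738): rpm ← 738
adjust_throttle(-1777): rpm ← 738 -1777 = -1039
adjust_throttle(-634): rpm ← -1039 -634 = -1673
throttle_to(4539): rpm ← 4539
adjust_throttle(-1101): rpm ← 4539 -1101 = 3438
final state: V = 45.79 m/s, rpm = 3438 → n = rpm/60 = 57.300000 rev/s
target J* = 1.2969; solve J* = V/(n·D) for n: n = V/(J*·D) = 45.79/(1.2969 × 2.181) = 16.188570 rev/s
rpm = 60·n = 971.314200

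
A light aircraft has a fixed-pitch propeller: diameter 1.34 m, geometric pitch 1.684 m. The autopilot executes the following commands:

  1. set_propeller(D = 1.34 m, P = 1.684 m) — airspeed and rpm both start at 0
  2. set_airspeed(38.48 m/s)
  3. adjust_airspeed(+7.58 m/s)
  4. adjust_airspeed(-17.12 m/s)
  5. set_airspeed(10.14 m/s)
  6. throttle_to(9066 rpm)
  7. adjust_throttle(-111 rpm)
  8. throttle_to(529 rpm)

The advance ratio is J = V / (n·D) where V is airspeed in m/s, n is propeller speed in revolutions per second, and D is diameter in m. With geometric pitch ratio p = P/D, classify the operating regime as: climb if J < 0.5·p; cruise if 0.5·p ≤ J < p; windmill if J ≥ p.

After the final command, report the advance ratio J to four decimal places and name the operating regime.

J = 0.8583, regime = cruise

set_propeller: D = 1.34 m, P = 1.684 m (p = P/D = 1.256716); state ← (V=0, rpm=0)
set_airspeed(38.48): V ← 38.48 m/s
adjust_airspeed(+7.58): V ← 38.48 +7.58 = 46.06 m/s
adjust_airspeed(-17.12): V ← 46.06 -17.12 = 28.94 m/s
set_airspeed(10.14): V ← 10.14 m/s
throttle_to(9066): rpm ← 9066
adjust_throttle(-111): rpm ← 9066 -111 = 8955
throttle_to(529): rpm ← 529
final state: V = 10.14 m/s, rpm = 529 → n = rpm/60 = 8.816667 rev/s
J = V / (n·D) = 10.14 / (8.816667 × 1.34) = 0.858279
regime bands: climb J<0.6284 | cruise [0.6284, 1.2567) | windmill J≥1.2567
J = 0.8583 → cruise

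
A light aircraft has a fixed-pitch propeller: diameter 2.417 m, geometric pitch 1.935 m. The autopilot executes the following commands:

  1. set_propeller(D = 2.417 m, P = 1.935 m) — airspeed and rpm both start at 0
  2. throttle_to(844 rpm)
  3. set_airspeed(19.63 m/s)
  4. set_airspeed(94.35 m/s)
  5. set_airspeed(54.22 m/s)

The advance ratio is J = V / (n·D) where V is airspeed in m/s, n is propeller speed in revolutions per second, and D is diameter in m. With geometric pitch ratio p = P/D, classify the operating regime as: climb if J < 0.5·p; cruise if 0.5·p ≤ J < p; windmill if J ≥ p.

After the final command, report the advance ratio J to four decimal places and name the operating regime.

J = 1.5947, regime = windmill

set_propeller: D = 2.417 m, P = 1.935 m (p = P/D = 0.800579); state ← (V=0, rpm=0)
throttle_to(844): rpm ← 844
set_airspeed(19.63): V ← 19.63 m/s
set_airspeed(94.35): V ← 94.35 m/s
set_airspeed(54.22): V ← 54.22 m/s
final state: V = 54.22 m/s, rpm = 844 → n = rpm/60 = 14.066667 rev/s
J = V / (n·D) = 54.22 / (14.066667 × 2.417) = 1.594747
regime bands: climb J<0.4003 | cruise [0.4003, 0.8006) | windmill J≥0.8006
J = 1.5947 → windmill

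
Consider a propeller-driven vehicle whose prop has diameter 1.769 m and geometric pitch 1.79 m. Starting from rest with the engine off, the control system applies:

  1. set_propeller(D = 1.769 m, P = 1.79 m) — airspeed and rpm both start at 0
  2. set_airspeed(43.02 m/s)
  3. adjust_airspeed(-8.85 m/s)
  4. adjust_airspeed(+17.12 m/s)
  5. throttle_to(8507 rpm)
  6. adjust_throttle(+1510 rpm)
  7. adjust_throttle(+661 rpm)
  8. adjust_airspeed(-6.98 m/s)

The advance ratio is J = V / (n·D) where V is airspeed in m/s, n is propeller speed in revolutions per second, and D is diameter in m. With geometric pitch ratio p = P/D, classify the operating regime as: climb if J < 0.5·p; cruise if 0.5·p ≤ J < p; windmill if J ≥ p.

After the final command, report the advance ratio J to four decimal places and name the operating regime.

J = 0.1407, regime = climb

set_propeller: D = 1.769 m, P = 1.79 m (p = P/D = 1.011871); state ← (V=0, rpm=0)
set_airspeed(43.02): V ← 43.02 m/s
adjust_airspeed(-8.85): V ← 43.02 -8.85 = 34.17 m/s
adjust_airspeed(+17.12): V ← 34.17 +17.12 = 51.29 m/s
throttle_to(8507): rpm ← 8507
adjust_throttle(+1510): rpm ← 8507 +1510 = 10017
adjust_throttle(+661): rpm ← 10017 +661 = 10678
adjust_airspeed(-6.98): V ← 51.29 -6.98 = 44.31 m/s
final state: V = 44.31 m/s, rpm = 10678 → n = rpm/60 = 177.966667 rev/s
J = V / (n·D) = 44.31 / (177.966667 × 1.769) = 0.140746
regime bands: climb J<0.5059 | cruise [0.5059, 1.0119) | windmill J≥1.0119
J = 0.1407 → climb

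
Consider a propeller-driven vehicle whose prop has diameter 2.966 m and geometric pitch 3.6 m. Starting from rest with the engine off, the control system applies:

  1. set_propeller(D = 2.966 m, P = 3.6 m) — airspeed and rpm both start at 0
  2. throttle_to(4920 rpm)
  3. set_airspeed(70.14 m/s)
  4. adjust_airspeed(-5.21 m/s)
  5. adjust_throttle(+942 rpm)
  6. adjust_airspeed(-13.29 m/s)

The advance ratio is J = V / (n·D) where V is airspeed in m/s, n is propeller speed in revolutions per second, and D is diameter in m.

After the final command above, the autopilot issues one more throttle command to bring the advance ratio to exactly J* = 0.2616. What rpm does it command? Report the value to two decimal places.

rpm = 3993.27

set_propeller: D = 2.966 m, P = 3.6 m (p = P/D = 1.213756); state ← (V=0, rpm=0)
throttle_to(4920): rpm ← 4920
set_airspeed(70.14): V ← 70.14 m/s
adjust_airspeed(-5.21): V ← 70.14 -5.21 = 64.93 m/s
adjust_throttle(+942): rpm ← 4920 +942 = 5862
adjust_airspeed(-13.29): V ← 64.93 -13.29 = 51.64 m/s
final state: V = 51.64 m/s, rpm = 5862 → n = rpm/60 = 97.700000 rev/s
target J* = 0.2616; solve J* = V/(n·D) for n: n = V/(J*·D) = 51.64/(0.2616 × 2.966) = 66.554488 rev/s
rpm = 60·n = 3993.269284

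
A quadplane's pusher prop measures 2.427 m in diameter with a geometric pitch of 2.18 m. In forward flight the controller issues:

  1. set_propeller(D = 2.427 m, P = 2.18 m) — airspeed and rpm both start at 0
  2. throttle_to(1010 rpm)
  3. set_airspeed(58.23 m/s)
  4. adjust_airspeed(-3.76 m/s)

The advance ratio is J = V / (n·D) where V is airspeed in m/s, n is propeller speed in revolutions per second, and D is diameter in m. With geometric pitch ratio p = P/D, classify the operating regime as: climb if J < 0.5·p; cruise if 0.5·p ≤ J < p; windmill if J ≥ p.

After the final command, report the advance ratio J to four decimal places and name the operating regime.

set_propeller: D = 2.427 m, P = 2.18 m (p = P/D = 0.898228); state ← (V=0, rpm=0)
throttle_to(1010): rpm ← 1010
set_airspeed(58.23): V ← 58.23 m/s
adjust_airspeed(-3.76): V ← 58.23 -3.76 = 54.47 m/s
final state: V = 54.47 m/s, rpm = 1010 → n = rpm/60 = 16.833333 rev/s
J = V / (n·D) = 54.47 / (16.833333 × 2.427) = 1.333268
regime bands: climb J<0.4491 | cruise [0.4491, 0.8982) | windmill J≥0.8982
J = 1.3333 → windmill

J = 1.3333, regime = windmill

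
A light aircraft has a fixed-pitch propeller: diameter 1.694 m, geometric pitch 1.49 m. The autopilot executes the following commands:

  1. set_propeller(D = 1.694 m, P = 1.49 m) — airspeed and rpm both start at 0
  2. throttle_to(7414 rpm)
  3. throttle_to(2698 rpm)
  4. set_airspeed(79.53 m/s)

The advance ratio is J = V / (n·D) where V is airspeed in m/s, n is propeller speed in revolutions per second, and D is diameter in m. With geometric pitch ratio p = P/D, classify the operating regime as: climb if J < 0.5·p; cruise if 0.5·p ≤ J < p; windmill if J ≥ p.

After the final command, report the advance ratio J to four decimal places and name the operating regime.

J = 1.0441, regime = windmill

set_propeller: D = 1.694 m, P = 1.49 m (p = P/D = 0.879575); state ← (V=0, rpm=0)
throttle_to(7414): rpm ← 7414
throttle_to(2698): rpm ← 2698
set_airspeed(79.53): V ← 79.53 m/s
final state: V = 79.53 m/s, rpm = 2698 → n = rpm/60 = 44.966667 rev/s
J = V / (n·D) = 79.53 / (44.966667 × 1.694) = 1.044063
regime bands: climb J<0.4398 | cruise [0.4398, 0.8796) | windmill J≥0.8796
J = 1.0441 → windmill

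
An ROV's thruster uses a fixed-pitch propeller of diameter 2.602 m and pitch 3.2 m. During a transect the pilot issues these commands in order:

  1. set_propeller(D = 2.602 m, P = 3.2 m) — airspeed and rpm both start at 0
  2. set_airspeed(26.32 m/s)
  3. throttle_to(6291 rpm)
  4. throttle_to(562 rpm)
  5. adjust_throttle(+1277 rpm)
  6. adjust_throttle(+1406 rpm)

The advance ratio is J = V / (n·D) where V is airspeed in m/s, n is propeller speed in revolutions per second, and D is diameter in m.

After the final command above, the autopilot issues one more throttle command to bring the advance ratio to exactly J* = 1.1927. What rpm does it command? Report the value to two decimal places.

set_propeller: D = 2.602 m, P = 3.2 m (p = P/D = 1.229823); state ← (V=0, rpm=0)
set_airspeed(26.32): V ← 26.32 m/s
throttle_to(6291): rpm ← 6291
throttle_to(562): rpm ← 562
adjust_throttle(+1277): rpm ← 562 +1277 = 1839
adjust_throttle(+1406): rpm ← 1839 +1406 = 3245
final state: V = 26.32 m/s, rpm = 3245 → n = rpm/60 = 54.083333 rev/s
target J* = 1.1927; solve J* = V/(n·D) for n: n = V/(J*·D) = 26.32/(1.1927 × 2.602) = 8.481006 rev/s
rpm = 60·n = 508.860364

rpm = 508.86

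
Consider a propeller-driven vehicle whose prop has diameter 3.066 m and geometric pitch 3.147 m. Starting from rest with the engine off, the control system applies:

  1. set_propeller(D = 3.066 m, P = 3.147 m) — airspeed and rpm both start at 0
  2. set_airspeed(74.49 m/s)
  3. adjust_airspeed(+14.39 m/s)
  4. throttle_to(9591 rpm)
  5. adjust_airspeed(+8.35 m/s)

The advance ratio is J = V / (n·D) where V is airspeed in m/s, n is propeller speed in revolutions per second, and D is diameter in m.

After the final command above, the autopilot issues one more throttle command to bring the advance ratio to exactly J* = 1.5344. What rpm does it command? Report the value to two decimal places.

set_propeller: D = 3.066 m, P = 3.147 m (p = P/D = 1.026419); state ← (V=0, rpm=0)
set_airspeed(74.49): V ← 74.49 m/s
adjust_airspeed(+14.39): V ← 74.49 +14.39 = 88.88 m/s
throttle_to(9591): rpm ← 9591
adjust_airspeed(+8.35): V ← 88.88 +8.35 = 97.23 m/s
final state: V = 97.23 m/s, rpm = 9591 → n = rpm/60 = 159.850000 rev/s
target J* = 1.5344; solve J* = V/(n·D) for n: n = V/(J*·D) = 97.23/(1.5344 × 3.066) = 20.667576 rev/s
rpm = 60·n = 1240.054566

rpm = 1240.05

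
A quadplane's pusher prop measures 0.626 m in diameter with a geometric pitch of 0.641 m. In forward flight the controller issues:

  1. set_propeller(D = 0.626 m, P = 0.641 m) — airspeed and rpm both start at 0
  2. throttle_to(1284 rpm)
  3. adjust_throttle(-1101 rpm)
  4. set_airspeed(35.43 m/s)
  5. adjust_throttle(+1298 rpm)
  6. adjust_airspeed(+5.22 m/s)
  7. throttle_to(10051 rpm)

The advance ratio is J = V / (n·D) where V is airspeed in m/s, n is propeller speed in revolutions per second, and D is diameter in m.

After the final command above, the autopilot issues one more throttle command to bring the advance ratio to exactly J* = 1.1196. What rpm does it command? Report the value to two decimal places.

set_propeller: D = 0.626 m, P = 0.641 m (p = P/D = 1.023962); state ← (V=0, rpm=0)
throttle_to(1284): rpm ← 1284
adjust_throttle(-1101): rpm ← 1284 -1101 = 183
set_airspeed(35.43): V ← 35.43 m/s
adjust_throttle(+1298): rpm ← 183 +1298 = 1481
adjust_airspeed(+5.22): V ← 35.43 +5.22 = 40.65 m/s
throttle_to(10051): rpm ← 10051
final state: V = 40.65 m/s, rpm = 10051 → n = rpm/60 = 167.516667 rev/s
target J* = 1.1196; solve J* = V/(n·D) for n: n = V/(J*·D) = 40.65/(1.1196 × 0.626) = 57.999377 rev/s
rpm = 60·n = 3479.962606

rpm = 3479.96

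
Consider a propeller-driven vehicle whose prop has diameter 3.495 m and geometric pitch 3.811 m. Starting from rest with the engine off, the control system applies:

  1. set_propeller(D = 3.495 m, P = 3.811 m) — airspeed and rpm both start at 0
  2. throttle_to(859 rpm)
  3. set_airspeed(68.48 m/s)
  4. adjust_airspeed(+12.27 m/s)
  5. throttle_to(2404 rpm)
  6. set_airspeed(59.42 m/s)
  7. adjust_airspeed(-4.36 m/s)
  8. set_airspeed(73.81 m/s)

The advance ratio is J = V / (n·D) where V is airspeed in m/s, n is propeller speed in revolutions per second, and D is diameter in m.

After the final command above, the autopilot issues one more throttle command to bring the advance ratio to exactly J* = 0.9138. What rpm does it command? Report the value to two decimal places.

rpm = 1386.65

set_propeller: D = 3.495 m, P = 3.811 m (p = P/D = 1.090415); state ← (V=0, rpm=0)
throttle_to(859): rpm ← 859
set_airspeed(68.48): V ← 68.48 m/s
adjust_airspeed(+12.27): V ← 68.48 +12.27 = 80.75 m/s
throttle_to(2404): rpm ← 2404
set_airspeed(59.42): V ← 59.42 m/s
adjust_airspeed(-4.36): V ← 59.42 -4.36 = 55.06 m/s
set_airspeed(73.81): V ← 73.81 m/s
final state: V = 73.81 m/s, rpm = 2404 → n = rpm/60 = 40.066667 rev/s
target J* = 0.9138; solve J* = V/(n·D) for n: n = V/(J*·D) = 73.81/(0.9138 × 3.495) = 23.110901 rev/s
rpm = 60·n = 1386.654042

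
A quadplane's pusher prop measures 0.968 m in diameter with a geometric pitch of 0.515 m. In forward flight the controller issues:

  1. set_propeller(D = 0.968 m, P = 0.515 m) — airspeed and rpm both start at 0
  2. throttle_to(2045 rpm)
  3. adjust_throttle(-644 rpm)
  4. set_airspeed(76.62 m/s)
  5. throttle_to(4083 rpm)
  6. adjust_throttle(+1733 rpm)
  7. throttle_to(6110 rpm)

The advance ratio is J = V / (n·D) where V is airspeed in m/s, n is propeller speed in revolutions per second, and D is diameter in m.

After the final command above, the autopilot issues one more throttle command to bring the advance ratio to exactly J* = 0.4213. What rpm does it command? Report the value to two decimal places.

rpm = 11272.66

set_propeller: D = 0.968 m, P = 0.515 m (p = P/D = 0.532025); state ← (V=0, rpm=0)
throttle_to(2045): rpm ← 2045
adjust_throttle(-644): rpm ← 2045 -644 = 1401
set_airspeed(76.62): V ← 76.62 m/s
throttle_to(4083): rpm ← 4083
adjust_throttle(+1733): rpm ← 4083 +1733 = 5816
throttle_to(6110): rpm ← 6110
final state: V = 76.62 m/s, rpm = 6110 → n = rpm/60 = 101.833333 rev/s
target J* = 0.4213; solve J* = V/(n·D) for n: n = V/(J*·D) = 76.62/(0.4213 × 0.968) = 187.877742 rev/s
rpm = 60·n = 11272.664500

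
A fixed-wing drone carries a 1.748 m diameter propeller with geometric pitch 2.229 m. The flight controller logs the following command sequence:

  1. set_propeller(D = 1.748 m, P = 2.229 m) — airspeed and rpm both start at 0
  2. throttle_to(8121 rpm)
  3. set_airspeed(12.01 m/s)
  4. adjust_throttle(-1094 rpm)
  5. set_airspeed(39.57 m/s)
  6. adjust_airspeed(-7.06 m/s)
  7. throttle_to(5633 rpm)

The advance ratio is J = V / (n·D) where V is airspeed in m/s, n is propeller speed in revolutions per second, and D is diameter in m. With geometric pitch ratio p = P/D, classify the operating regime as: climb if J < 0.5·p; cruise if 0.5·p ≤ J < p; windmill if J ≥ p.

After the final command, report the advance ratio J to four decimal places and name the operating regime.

set_propeller: D = 1.748 m, P = 2.229 m (p = P/D = 1.275172); state ← (V=0, rpm=0)
throttle_to(8121): rpm ← 8121
set_airspeed(12.01): V ← 12.01 m/s
adjust_throttle(-1094): rpm ← 8121 -1094 = 7027
set_airspeed(39.57): V ← 39.57 m/s
adjust_airspeed(-7.06): V ← 39.57 -7.06 = 32.51 m/s
throttle_to(5633): rpm ← 5633
final state: V = 32.51 m/s, rpm = 5633 → n = rpm/60 = 93.883333 rev/s
J = V / (n·D) = 32.51 / (93.883333 × 1.748) = 0.198101
regime bands: climb J<0.6376 | cruise [0.6376, 1.2752) | windmill J≥1.2752
J = 0.1981 → climb

J = 0.1981, regime = climb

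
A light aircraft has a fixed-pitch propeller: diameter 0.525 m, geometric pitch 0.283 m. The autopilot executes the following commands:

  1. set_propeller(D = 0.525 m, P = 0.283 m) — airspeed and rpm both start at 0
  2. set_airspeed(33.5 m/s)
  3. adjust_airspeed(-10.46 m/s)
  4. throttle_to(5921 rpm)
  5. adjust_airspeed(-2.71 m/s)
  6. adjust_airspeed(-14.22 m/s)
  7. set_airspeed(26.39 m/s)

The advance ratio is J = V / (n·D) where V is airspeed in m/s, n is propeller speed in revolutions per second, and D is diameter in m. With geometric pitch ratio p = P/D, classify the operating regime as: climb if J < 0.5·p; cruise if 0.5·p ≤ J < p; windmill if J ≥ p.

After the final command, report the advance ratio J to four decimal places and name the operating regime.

set_propeller: D = 0.525 m, P = 0.283 m (p = P/D = 0.539048); state ← (V=0, rpm=0)
set_airspeed(33.5): V ← 33.5 m/s
adjust_airspeed(-10.46): V ← 33.5 -10.46 = 23.04 m/s
throttle_to(5921): rpm ← 5921
adjust_airspeed(-2.71): V ← 23.04 -2.71 = 20.33 m/s
adjust_airspeed(-14.22): V ← 20.33 -14.22 = 6.11 m/s
set_airspeed(26.39): V ← 26.39 m/s
final state: V = 26.39 m/s, rpm = 5921 → n = rpm/60 = 98.683333 rev/s
J = V / (n·D) = 26.39 / (98.683333 × 0.525) = 0.509373
regime bands: climb J<0.2695 | cruise [0.2695, 0.5390) | windmill J≥0.5390
J = 0.5094 → cruise

J = 0.5094, regime = cruise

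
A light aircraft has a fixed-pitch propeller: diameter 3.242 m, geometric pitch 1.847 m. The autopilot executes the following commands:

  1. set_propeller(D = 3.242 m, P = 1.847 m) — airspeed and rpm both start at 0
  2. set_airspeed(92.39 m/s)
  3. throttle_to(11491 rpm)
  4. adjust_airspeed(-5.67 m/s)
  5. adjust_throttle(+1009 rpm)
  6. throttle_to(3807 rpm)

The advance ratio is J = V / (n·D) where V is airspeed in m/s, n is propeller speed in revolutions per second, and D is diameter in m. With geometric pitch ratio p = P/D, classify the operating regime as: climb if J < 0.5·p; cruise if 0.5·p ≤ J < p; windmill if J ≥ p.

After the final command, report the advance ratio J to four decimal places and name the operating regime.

J = 0.4216, regime = cruise

set_propeller: D = 3.242 m, P = 1.847 m (p = P/D = 0.569710); state ← (V=0, rpm=0)
set_airspeed(92.39): V ← 92.39 m/s
throttle_to(11491): rpm ← 11491
adjust_airspeed(-5.67): V ← 92.39 -5.67 = 86.72 m/s
adjust_throttle(+1009): rpm ← 11491 +1009 = 12500
throttle_to(3807): rpm ← 3807
final state: V = 86.72 m/s, rpm = 3807 → n = rpm/60 = 63.450000 rev/s
J = V / (n·D) = 86.72 / (63.450000 × 3.242) = 0.421575
regime bands: climb J<0.2849 | cruise [0.2849, 0.5697) | windmill J≥0.5697
J = 0.4216 → cruise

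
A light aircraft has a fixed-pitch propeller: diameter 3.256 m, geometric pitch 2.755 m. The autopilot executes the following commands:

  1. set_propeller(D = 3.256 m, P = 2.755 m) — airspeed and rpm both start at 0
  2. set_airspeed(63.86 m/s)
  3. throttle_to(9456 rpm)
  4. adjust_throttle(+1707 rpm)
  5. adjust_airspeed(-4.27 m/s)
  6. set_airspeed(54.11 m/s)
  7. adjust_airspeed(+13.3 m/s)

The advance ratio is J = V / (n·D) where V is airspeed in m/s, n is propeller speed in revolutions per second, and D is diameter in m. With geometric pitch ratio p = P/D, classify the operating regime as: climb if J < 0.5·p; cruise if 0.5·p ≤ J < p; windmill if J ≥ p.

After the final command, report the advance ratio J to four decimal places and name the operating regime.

J = 0.1113, regime = climb

set_propeller: D = 3.256 m, P = 2.755 m (p = P/D = 0.846130); state ← (V=0, rpm=0)
set_airspeed(63.86): V ← 63.86 m/s
throttle_to(9456): rpm ← 9456
adjust_throttle(+1707): rpm ← 9456 +1707 = 11163
adjust_airspeed(-4.27): V ← 63.86 -4.27 = 59.59 m/s
set_airspeed(54.11): V ← 54.11 m/s
adjust_airspeed(+13.3): V ← 54.11 +13.3 = 67.41 m/s
final state: V = 67.41 m/s, rpm = 11163 → n = rpm/60 = 186.050000 rev/s
J = V / (n·D) = 67.41 / (186.050000 × 3.256) = 0.111278
regime bands: climb J<0.4231 | cruise [0.4231, 0.8461) | windmill J≥0.8461
J = 0.1113 → climb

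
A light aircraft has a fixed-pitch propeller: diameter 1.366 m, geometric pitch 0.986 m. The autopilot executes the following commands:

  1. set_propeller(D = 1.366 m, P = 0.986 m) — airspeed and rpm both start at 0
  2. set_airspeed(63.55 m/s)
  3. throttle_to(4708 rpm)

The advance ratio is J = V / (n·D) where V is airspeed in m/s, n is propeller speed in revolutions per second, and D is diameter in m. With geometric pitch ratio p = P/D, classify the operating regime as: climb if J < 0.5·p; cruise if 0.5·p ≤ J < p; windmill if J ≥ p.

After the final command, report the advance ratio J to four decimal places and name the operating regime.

J = 0.5929, regime = cruise

set_propeller: D = 1.366 m, P = 0.986 m (p = P/D = 0.721816); state ← (V=0, rpm=0)
set_airspeed(63.55): V ← 63.55 m/s
throttle_to(4708): rpm ← 4708
final state: V = 63.55 m/s, rpm = 4708 → n = rpm/60 = 78.466667 rev/s
J = V / (n·D) = 63.55 / (78.466667 × 1.366) = 0.592898
regime bands: climb J<0.3609 | cruise [0.3609, 0.7218) | windmill J≥0.7218
J = 0.5929 → cruise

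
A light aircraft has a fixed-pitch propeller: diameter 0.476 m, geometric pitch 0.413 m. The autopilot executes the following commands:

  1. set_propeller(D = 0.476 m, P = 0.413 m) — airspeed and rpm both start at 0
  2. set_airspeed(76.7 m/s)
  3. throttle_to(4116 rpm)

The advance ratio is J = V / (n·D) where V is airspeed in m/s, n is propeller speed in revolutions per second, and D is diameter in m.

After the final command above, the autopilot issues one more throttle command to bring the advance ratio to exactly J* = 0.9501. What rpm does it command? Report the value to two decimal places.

rpm = 10175.84

set_propeller: D = 0.476 m, P = 0.413 m (p = P/D = 0.867647); state ← (V=0, rpm=0)
set_airspeed(76.7): V ← 76.7 m/s
throttle_to(4116): rpm ← 4116
final state: V = 76.7 m/s, rpm = 4116 → n = rpm/60 = 68.600000 rev/s
target J* = 0.9501; solve J* = V/(n·D) for n: n = V/(J*·D) = 76.7/(0.9501 × 0.476) = 169.597362 rev/s
rpm = 60·n = 10175.841729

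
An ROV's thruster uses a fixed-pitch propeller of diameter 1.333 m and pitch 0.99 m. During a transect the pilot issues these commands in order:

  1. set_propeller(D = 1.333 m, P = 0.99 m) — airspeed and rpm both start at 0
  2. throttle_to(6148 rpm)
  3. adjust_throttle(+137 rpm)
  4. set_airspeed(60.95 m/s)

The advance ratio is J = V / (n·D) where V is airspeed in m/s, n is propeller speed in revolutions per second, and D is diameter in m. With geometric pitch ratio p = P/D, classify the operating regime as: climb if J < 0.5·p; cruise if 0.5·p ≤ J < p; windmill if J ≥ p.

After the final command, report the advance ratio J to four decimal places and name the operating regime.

J = 0.4365, regime = cruise

set_propeller: D = 1.333 m, P = 0.99 m (p = P/D = 0.742686); state ← (V=0, rpm=0)
throttle_to(6148): rpm ← 6148
adjust_throttle(+137): rpm ← 6148 +137 = 6285
set_airspeed(60.95): V ← 60.95 m/s
final state: V = 60.95 m/s, rpm = 6285 → n = rpm/60 = 104.750000 rev/s
J = V / (n·D) = 60.95 / (104.750000 × 1.333) = 0.436505
regime bands: climb J<0.3713 | cruise [0.3713, 0.7427) | windmill J≥0.7427
J = 0.4365 → cruise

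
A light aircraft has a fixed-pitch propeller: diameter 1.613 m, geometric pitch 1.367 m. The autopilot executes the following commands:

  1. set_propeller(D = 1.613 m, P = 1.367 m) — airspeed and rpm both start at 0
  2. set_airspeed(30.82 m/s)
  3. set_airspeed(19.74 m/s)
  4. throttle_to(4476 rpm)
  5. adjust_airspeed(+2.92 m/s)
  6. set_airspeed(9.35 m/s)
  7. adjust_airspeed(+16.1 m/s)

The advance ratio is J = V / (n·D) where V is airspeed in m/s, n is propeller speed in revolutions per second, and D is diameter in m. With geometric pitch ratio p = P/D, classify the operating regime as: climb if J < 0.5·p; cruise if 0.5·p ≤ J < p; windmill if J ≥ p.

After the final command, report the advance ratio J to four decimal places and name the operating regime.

set_propeller: D = 1.613 m, P = 1.367 m (p = P/D = 0.847489); state ← (V=0, rpm=0)
set_airspeed(30.82): V ← 30.82 m/s
set_airspeed(19.74): V ← 19.74 m/s
throttle_to(4476): rpm ← 4476
adjust_airspeed(+2.92): V ← 19.74 +2.92 = 22.66 m/s
set_airspeed(9.35): V ← 9.35 m/s
adjust_airspeed(+16.1): V ← 9.35 +16.1 = 25.45 m/s
final state: V = 25.45 m/s, rpm = 4476 → n = rpm/60 = 74.600000 rev/s
J = V / (n·D) = 25.45 / (74.600000 × 1.613) = 0.211502
regime bands: climb J<0.4237 | cruise [0.4237, 0.8475) | windmill J≥0.8475
J = 0.2115 → climb

J = 0.2115, regime = climb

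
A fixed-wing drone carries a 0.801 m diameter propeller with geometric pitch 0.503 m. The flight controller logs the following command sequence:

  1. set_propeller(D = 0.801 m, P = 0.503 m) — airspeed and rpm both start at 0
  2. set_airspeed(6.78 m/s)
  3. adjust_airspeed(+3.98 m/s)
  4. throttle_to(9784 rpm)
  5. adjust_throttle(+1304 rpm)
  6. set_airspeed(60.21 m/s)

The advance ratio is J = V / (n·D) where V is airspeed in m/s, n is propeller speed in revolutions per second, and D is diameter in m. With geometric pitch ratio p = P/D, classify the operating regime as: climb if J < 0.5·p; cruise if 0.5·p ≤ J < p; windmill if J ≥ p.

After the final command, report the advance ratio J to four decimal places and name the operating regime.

J = 0.4068, regime = cruise

set_propeller: D = 0.801 m, P = 0.503 m (p = P/D = 0.627965); state ← (V=0, rpm=0)
set_airspeed(6.78): V ← 6.78 m/s
adjust_airspeed(+3.98): V ← 6.78 +3.98 = 10.76 m/s
throttle_to(9784): rpm ← 9784
adjust_throttle(+1304): rpm ← 9784 +1304 = 11088
set_airspeed(60.21): V ← 60.21 m/s
final state: V = 60.21 m/s, rpm = 11088 → n = rpm/60 = 184.800000 rev/s
J = V / (n·D) = 60.21 / (184.800000 × 0.801) = 0.406756
regime bands: climb J<0.3140 | cruise [0.3140, 0.6280) | windmill J≥0.6280
J = 0.4068 → cruise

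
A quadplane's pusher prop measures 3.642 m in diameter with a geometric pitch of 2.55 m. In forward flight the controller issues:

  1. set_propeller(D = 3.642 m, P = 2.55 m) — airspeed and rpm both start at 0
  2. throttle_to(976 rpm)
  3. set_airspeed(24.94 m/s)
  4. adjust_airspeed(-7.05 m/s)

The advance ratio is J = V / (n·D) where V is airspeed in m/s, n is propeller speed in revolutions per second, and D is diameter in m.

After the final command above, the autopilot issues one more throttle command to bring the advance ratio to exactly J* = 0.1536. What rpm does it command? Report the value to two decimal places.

set_propeller: D = 3.642 m, P = 2.55 m (p = P/D = 0.700165); state ← (V=0, rpm=0)
throttle_to(976): rpm ← 976
set_airspeed(24.94): V ← 24.94 m/s
adjust_airspeed(-7.05): V ← 24.94 -7.05 = 17.89 m/s
final state: V = 17.89 m/s, rpm = 976 → n = rpm/60 = 16.266667 rev/s
target J* = 0.1536; solve J* = V/(n·D) for n: n = V/(J*·D) = 17.89/(0.1536 × 3.642) = 31.980053 rev/s
rpm = 60·n = 1918.803199

rpm = 1918.80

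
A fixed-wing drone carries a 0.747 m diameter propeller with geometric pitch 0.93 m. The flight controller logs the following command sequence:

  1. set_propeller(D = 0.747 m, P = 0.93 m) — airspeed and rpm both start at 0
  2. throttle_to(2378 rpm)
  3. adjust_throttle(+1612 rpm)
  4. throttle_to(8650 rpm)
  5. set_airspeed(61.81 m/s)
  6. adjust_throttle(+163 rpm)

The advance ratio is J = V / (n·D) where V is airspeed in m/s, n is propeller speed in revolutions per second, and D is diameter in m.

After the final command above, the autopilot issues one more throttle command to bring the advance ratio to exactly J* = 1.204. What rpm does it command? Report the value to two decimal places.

set_propeller: D = 0.747 m, P = 0.93 m (p = P/D = 1.244980); state ← (V=0, rpm=0)
throttle_to(2378): rpm ← 2378
adjust_throttle(+1612): rpm ← 2378 +1612 = 3990
throttle_to(8650): rpm ← 8650
set_airspeed(61.81): V ← 61.81 m/s
adjust_throttle(+163): rpm ← 8650 +163 = 8813
final state: V = 61.81 m/s, rpm = 8813 → n = rpm/60 = 146.883333 rev/s
target J* = 1.204; solve J* = V/(n·D) for n: n = V/(J*·D) = 61.81/(1.204 × 0.747) = 68.724510 rev/s
rpm = 60·n = 4123.470627

rpm = 4123.47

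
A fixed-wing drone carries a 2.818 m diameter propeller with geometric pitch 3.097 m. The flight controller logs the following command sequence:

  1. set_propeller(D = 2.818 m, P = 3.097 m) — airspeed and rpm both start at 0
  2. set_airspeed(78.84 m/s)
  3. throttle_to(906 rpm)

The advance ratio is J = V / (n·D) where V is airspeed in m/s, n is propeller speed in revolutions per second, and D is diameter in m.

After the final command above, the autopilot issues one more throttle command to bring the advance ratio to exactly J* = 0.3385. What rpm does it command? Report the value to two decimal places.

set_propeller: D = 2.818 m, P = 3.097 m (p = P/D = 1.099006); state ← (V=0, rpm=0)
set_airspeed(78.84): V ← 78.84 m/s
throttle_to(906): rpm ← 906
final state: V = 78.84 m/s, rpm = 906 → n = rpm/60 = 15.100000 rev/s
target J* = 0.3385; solve J* = V/(n·D) for n: n = V/(J*·D) = 78.84/(0.3385 × 2.818) = 82.650779 rev/s
rpm = 60·n = 4959.046769

rpm = 4959.05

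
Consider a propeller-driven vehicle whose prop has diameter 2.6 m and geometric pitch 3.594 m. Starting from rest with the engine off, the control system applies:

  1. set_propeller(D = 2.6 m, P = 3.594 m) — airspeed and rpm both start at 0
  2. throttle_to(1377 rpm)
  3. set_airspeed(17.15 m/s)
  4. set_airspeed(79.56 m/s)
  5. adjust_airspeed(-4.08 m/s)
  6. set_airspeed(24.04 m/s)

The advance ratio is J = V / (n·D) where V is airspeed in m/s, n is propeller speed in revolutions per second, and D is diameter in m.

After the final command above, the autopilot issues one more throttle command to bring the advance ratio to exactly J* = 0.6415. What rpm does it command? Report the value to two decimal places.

rpm = 864.80

set_propeller: D = 2.6 m, P = 3.594 m (p = P/D = 1.382308); state ← (V=0, rpm=0)
throttle_to(1377): rpm ← 1377
set_airspeed(17.15): V ← 17.15 m/s
set_airspeed(79.56): V ← 79.56 m/s
adjust_airspeed(-4.08): V ← 79.56 -4.08 = 75.48 m/s
set_airspeed(24.04): V ← 24.04 m/s
final state: V = 24.04 m/s, rpm = 1377 → n = rpm/60 = 22.950000 rev/s
target J* = 0.6415; solve J* = V/(n·D) for n: n = V/(J*·D) = 24.04/(0.6415 × 2.6) = 14.413334 rev/s
rpm = 60·n = 864.800048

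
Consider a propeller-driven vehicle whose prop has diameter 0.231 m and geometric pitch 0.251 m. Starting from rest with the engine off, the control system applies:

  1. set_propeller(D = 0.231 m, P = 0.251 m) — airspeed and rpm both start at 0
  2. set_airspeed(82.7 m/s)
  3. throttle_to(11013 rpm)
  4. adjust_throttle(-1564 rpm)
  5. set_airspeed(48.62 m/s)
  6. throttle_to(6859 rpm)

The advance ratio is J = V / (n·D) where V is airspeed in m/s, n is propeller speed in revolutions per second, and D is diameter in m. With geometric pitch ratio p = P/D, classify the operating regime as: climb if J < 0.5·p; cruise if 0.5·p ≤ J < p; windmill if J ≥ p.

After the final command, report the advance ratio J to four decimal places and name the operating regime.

set_propeller: D = 0.231 m, P = 0.251 m (p = P/D = 1.086580); state ← (V=0, rpm=0)
set_airspeed(82.7): V ← 82.7 m/s
throttle_to(11013): rpm ← 11013
adjust_throttle(-1564): rpm ← 11013 -1564 = 9449
set_airspeed(48.62): V ← 48.62 m/s
throttle_to(6859): rpm ← 6859
final state: V = 48.62 m/s, rpm = 6859 → n = rpm/60 = 114.316667 rev/s
J = V / (n·D) = 48.62 / (114.316667 × 0.231) = 1.841168
regime bands: climb J<0.5433 | cruise [0.5433, 1.0866) | windmill J≥1.0866
J = 1.8412 → windmill

J = 1.8412, regime = windmill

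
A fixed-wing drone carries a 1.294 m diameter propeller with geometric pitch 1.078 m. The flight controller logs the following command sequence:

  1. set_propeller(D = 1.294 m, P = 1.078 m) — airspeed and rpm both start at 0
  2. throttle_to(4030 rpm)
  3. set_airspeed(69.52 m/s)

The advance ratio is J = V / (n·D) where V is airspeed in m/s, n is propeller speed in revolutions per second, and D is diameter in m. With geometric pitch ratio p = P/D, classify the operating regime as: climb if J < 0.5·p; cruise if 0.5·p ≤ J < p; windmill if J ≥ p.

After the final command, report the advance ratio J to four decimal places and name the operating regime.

J = 0.7999, regime = cruise

set_propeller: D = 1.294 m, P = 1.078 m (p = P/D = 0.833076); state ← (V=0, rpm=0)
throttle_to(4030): rpm ← 4030
set_airspeed(69.52): V ← 69.52 m/s
final state: V = 69.52 m/s, rpm = 4030 → n = rpm/60 = 67.166667 rev/s
J = V / (n·D) = 69.52 / (67.166667 × 1.294) = 0.799874
regime bands: climb J<0.4165 | cruise [0.4165, 0.8331) | windmill J≥0.8331
J = 0.7999 → cruise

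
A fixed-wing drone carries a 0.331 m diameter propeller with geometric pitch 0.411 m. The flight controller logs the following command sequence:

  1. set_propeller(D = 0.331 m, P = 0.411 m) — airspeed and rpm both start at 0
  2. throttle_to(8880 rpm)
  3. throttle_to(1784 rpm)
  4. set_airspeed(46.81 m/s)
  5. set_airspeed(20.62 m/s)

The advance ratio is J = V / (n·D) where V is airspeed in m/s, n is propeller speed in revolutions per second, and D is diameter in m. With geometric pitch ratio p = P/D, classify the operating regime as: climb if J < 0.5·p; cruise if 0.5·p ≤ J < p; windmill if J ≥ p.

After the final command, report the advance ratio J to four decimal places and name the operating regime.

set_propeller: D = 0.331 m, P = 0.411 m (p = P/D = 1.241692); state ← (V=0, rpm=0)
throttle_to(8880): rpm ← 8880
throttle_to(1784): rpm ← 1784
set_airspeed(46.81): V ← 46.81 m/s
set_airspeed(20.62): V ← 20.62 m/s
final state: V = 20.62 m/s, rpm = 1784 → n = rpm/60 = 29.733333 rev/s
J = V / (n·D) = 20.62 / (29.733333 × 0.331) = 2.095159
regime bands: climb J<0.6208 | cruise [0.6208, 1.2417) | windmill J≥1.2417
J = 2.0952 → windmill

J = 2.0952, regime = windmill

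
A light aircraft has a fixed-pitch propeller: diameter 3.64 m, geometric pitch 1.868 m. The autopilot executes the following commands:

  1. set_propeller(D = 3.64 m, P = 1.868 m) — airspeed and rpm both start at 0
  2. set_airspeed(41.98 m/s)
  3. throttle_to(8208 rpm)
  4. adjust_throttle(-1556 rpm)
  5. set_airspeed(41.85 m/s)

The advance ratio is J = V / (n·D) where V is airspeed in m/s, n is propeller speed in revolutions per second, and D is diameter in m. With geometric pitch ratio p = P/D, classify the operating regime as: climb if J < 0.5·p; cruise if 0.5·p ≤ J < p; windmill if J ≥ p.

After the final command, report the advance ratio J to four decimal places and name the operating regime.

set_propeller: D = 3.64 m, P = 1.868 m (p = P/D = 0.513187); state ← (V=0, rpm=0)
set_airspeed(41.98): V ← 41.98 m/s
throttle_to(8208): rpm ← 8208
adjust_throttle(-1556): rpm ← 8208 -1556 = 6652
set_airspeed(41.85): V ← 41.85 m/s
final state: V = 41.85 m/s, rpm = 6652 → n = rpm/60 = 110.866667 rev/s
J = V / (n·D) = 41.85 / (110.866667 × 3.64) = 0.103703
regime bands: climb J<0.2566 | cruise [0.2566, 0.5132) | windmill J≥0.5132
J = 0.1037 → climb

J = 0.1037, regime = climb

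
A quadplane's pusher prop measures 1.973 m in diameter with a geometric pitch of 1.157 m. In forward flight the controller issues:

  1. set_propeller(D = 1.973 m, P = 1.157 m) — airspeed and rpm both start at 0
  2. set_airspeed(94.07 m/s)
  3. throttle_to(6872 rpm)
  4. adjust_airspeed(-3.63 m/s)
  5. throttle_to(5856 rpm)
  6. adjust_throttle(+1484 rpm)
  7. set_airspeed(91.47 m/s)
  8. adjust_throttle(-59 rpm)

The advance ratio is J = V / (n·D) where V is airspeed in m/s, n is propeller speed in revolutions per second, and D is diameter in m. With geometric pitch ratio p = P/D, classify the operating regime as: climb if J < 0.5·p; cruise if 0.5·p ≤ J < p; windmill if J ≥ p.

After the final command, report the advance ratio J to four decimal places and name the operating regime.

J = 0.3820, regime = cruise

set_propeller: D = 1.973 m, P = 1.157 m (p = P/D = 0.586417); state ← (V=0, rpm=0)
set_airspeed(94.07): V ← 94.07 m/s
throttle_to(6872): rpm ← 6872
adjust_airspeed(-3.63): V ← 94.07 -3.63 = 90.44 m/s
throttle_to(5856): rpm ← 5856
adjust_throttle(+1484): rpm ← 5856 +1484 = 7340
set_airspeed(91.47): V ← 91.47 m/s
adjust_throttle(-59): rpm ← 7340 -59 = 7281
final state: V = 91.47 m/s, rpm = 7281 → n = rpm/60 = 121.350000 rev/s
J = V / (n·D) = 91.47 / (121.350000 × 1.973) = 0.382043
regime bands: climb J<0.2932 | cruise [0.2932, 0.5864) | windmill J≥0.5864
J = 0.3820 → cruise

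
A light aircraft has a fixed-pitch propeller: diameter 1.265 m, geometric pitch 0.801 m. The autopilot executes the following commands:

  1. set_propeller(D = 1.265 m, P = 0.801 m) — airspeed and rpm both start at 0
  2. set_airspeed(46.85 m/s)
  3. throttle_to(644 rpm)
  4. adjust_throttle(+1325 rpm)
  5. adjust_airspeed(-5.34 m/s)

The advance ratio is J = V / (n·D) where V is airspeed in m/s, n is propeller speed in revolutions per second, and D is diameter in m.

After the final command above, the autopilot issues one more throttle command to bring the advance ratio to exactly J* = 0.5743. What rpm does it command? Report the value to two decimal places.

rpm = 3428.27

set_propeller: D = 1.265 m, P = 0.801 m (p = P/D = 0.633202); state ← (V=0, rpm=0)
set_airspeed(46.85): V ← 46.85 m/s
throttle_to(644): rpm ← 644
adjust_throttle(+1325): rpm ← 644 +1325 = 1969
adjust_airspeed(-5.34): V ← 46.85 -5.34 = 41.51 m/s
final state: V = 41.51 m/s, rpm = 1969 → n = rpm/60 = 32.816667 rev/s
target J* = 0.5743; solve J* = V/(n·D) for n: n = V/(J*·D) = 41.51/(0.5743 × 1.265) = 57.137784 rev/s
rpm = 60·n = 3428.267029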